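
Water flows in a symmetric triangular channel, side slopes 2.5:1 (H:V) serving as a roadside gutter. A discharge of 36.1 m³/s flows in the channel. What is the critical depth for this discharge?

y_c = 2.12 m

At critical depth, Q² T / (g A³) = 1, i.e. A³/T = Q²/g = 36.1²/9.81 = 132.8.
Try y = 2.57 m: A³/T = 350.4 — high.
Try y = 2.12 m: A³/T = 133.8 — matches.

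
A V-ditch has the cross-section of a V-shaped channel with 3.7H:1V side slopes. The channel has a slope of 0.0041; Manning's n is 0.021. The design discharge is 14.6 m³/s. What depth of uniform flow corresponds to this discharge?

Manning's equation rearranged: A R^(2/3) = nQ / (1·√S) = 0.021 × 14.6 / (√0.0041) = 4.788.
Try y = 1.52 m: A R^(2/3) = 6.954 — over.
Try y = 1.09 m: A R^(2/3) = 2.865 — short.
Try y = 1.32 m: A R^(2/3) = 4.774 — close enough.

y_n = 1.32 m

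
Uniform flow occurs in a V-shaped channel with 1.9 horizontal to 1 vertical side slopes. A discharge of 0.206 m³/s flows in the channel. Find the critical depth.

At critical depth, Q² T / (g A³) = 1, i.e. A³/T = Q²/g = 0.206²/9.81 = 0.004326.
Try y = 0.336 m: A³/T = 0.00773 — too large.
Try y = 0.299 m: A³/T = 0.004314 — ≈ 0.004326.

y_c = 0.299 m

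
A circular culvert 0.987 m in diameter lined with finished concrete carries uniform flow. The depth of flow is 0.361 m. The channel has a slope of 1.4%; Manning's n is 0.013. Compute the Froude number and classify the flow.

supercritical

For a circular section of diameter D = 0.987 m at depth y = 0.361 m, the central angle is θ = 2 arccos(1 − 2y/D) = 2.598 rad. Then A = (D²/8)(θ − sin θ) = 0.2534 m² and P = Dθ/2 = 1.282 m.
Hydraulic radius R = A/P = 0.2534/1.282 = 0.1976 m.
V = (1/n) R^(2/3) √S = (1/0.013) × 0.1976^(2/3) × √0.014 = 3.088 m/s. Hydraulic depth D_h = A/T = 0.2534/0.9508 = 0.2665 m.
Froude number Fr = V/√(g·D_h) = 3.088/√(9.81×0.2665) = 1.91, which is greater than 1, so the flow is supercritical.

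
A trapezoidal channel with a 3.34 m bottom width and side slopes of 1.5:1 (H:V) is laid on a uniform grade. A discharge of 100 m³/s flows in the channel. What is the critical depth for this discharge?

y_c = 2.97 m

At critical depth, Q² T / (g A³) = 1, i.e. A³/T = Q²/g = 100²/9.81 = 1019.
At y = 2.56 m: A³/T = 563.5 — too small.
At y = 3.81 m: A³/T = 2780 — too large.
At y = 2.97 m: A³/T = 1013 — ≈ 1019.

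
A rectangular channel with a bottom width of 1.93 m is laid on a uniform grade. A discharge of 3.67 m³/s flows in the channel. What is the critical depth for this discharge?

y_c = 0.717 m

For a rectangular channel, critical depth y_c = (q²/g)^(1/3) where q = Q/b = 3.67/1.93 = 1.902 m²/s.
So y_c = (1.902²/9.81)^(1/3) = 0.717 m.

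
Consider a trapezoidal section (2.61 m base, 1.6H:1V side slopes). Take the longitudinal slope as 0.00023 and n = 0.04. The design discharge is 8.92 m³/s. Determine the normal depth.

y_n = 2.67 m

Manning's equation rearranged: A R^(2/3) = nQ / (1·√S) = 0.04 × 8.92 / (√0.00023) = 23.53.
At y = 2.38 m: A R^(2/3) = 18.36 — short.
At y = 3.01 m: A R^(2/3) = 30.58 — over.
At y = 2.67 m: A R^(2/3) = 23.52 — close enough.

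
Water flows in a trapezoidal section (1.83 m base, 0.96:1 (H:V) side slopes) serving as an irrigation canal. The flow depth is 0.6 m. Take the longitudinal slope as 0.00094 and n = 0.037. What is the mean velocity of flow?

With bottom width b = 1.83 m and side slope z = 0.96: A = (b + zy)y = (1.83 + 0.96×0.6)×0.6 = 1.444 m²; P = b + 2y√(1+z²) = 1.83 + 2×0.6×1.386 = 3.493 m.
Hydraulic radius R = A/P = 1.444/3.493 = 0.4132 m.
From Manning's equation, V = (1/n) R^(2/3) S^(1/2) = (1/0.037) × 0.4132^(2/3) × 0.00094^(1/2) = 0.46 m/s.

V = 0.46 m/s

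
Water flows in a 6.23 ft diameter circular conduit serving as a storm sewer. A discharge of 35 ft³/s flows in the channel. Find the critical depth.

At critical depth, Q² T / (g A³) = 1, i.e. A³/T = Q²/g = 35²/32.2 = 38.04.
Trying y = 1.25 ft: A³/T = 16.61 — short.
Trying y = 1.97 ft: A³/T = 97.71 — over.
Trying y = 1.55 ft: A³/T = 38.5 — matches.

y_c = 1.55 ft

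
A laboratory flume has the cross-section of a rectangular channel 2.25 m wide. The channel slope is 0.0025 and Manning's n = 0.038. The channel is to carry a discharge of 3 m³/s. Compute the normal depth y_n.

Manning's equation rearranged: A R^(2/3) = nQ / (1·√S) = 0.038 × 3 / (√0.0025) = 2.28.
At y = 1.76 m: A R^(2/3) = 3.081 — too large.
At y = 1.21 m: A R^(2/3) = 1.9 — too small.
At y = 1.39 m: A R^(2/3) = 2.278 — ≈ 2.28.

y_n = 1.39 m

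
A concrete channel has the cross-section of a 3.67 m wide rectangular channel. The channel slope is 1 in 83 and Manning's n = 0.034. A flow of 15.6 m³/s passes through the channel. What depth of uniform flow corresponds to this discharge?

y_n = 1.5 m

Manning's equation rearranged: A R^(2/3) = nQ / (1·√S) = 0.034 × 15.6 / (√0.01205) = 4.832.
Trying y = 1.18 m: A R^(2/3) = 3.473 — low.
Trying y = 1.65 m: A R^(2/3) = 5.514 — high.
Trying y = 1.5 m: A R^(2/3) = 4.844 — matches.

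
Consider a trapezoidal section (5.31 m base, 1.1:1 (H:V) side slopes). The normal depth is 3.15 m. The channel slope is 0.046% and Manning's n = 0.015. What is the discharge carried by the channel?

With bottom width b = 5.31 m and side slope z = 1.1: A = (b + zy)y = (5.31 + 1.1×3.15)×3.15 = 27.64 m²; P = b + 2y√(1+z²) = 5.31 + 2×3.15×1.487 = 14.68 m.
Hydraulic radius R = A/P = 27.64/14.68 = 1.883 m.
Manning's equation: Q = (1/n) A R^(2/3) S^(1/2) = (1/0.015) × 27.64 × 1.883^(2/3) × 0.00046^(1/2) = 60.3 m³/s.

Q = 60.3 m³/s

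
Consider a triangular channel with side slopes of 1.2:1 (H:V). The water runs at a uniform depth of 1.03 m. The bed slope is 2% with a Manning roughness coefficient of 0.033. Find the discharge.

Q = 2.94 m³/s

For a triangular section with side slope z = 1.2: A = zy² = 1.2×1.03² = 1.273 m²; P = 2y√(1+z²) = 2×1.03×1.562 = 3.218 m.
Hydraulic radius R = A/P = 1.273/3.218 = 0.3956 m.
Manning's equation: Q = (1/n) A R^(2/3) S^(1/2) = (1/0.033) × 1.273 × 0.3956^(2/3) × 0.02^(1/2) = 2.94 m³/s.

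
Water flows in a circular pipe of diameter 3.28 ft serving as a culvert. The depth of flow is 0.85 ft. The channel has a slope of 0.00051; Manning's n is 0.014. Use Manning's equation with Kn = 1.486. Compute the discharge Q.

Q = 2.61 ft³/s

For a circular section of diameter D = 3.28 ft at depth y = 0.85 ft, the central angle is θ = 2 arccos(1 − 2y/D) = 2.136 rad. Then A = (D²/8)(θ − sin θ) = 1.738 ft² and P = Dθ/2 = 3.504 ft.
Hydraulic radius R = A/P = 1.738/3.504 = 0.4959 ft.
Manning's equation: Q = (1.486/n) A R^(2/3) S^(1/2) = (1.486/0.014) × 1.738 × 0.4959^(2/3) × 0.00051^(1/2) = 2.61 ft³/s.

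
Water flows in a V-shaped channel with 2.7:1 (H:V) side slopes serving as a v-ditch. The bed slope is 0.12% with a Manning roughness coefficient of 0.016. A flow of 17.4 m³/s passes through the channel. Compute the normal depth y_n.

Manning's equation rearranged: A R^(2/3) = nQ / (1·√S) = 0.016 × 17.4 / (√0.0012) = 8.037.
At y = 1.42 m: A R^(2/3) = 4.151 — low.
At y = 2.29 m: A R^(2/3) = 14.85 — high.
At y = 1.82 m: A R^(2/3) = 8.046 — close enough.

y_n = 1.82 m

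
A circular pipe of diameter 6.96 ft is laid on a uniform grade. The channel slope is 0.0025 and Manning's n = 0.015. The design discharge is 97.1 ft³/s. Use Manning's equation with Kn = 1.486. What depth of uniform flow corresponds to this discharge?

Manning's equation rearranged: A R^(2/3) = nQ / (1.486·√S) = 0.015 × 97.1 / (1.486 × √0.0025) = 19.6.
Try y = 3.18 ft: A R^(2/3) = 23.55 — high.
Try y = 2.87 ft: A R^(2/3) = 19.6 — close enough.

y_n = 2.87 ft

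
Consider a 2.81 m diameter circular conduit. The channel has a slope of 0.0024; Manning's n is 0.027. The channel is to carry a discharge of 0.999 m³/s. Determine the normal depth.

Manning's equation rearranged: A R^(2/3) = nQ / (1·√S) = 0.027 × 0.999 / (√0.0024) = 0.5506.
Try y = 0.555 m: A R^(2/3) = 0.4184 — low.
Try y = 0.731 m: A R^(2/3) = 0.7263 — high.
Try y = 0.636 m: A R^(2/3) = 0.5506 — close enough.

y_n = 0.636 m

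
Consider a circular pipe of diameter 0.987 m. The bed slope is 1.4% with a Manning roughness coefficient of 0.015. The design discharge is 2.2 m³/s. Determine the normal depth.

y_n = 0.751 m

Manning's equation rearranged: A R^(2/3) = nQ / (1·√S) = 0.015 × 2.2 / (√0.014) = 0.2789.
At y = 0.819 m: A R^(2/3) = 0.3043 — too large.
At y = 0.632 m: A R^(2/3) = 0.2228 — too small.
At y = 0.751 m: A R^(2/3) = 0.279 — close enough.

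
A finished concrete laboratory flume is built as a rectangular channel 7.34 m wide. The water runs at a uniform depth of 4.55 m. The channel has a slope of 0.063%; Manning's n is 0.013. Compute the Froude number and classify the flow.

subcritical

Flow area A = b·y = 7.34 × 4.55 = 33.4 m². Wetted perimeter P = b + 2y = 7.34 + 2×4.55 = 16.44 m.
Hydraulic radius R = A/P = 33.4/16.44 = 2.031 m.
V = (1/n) R^(2/3) √S = (1/0.013) × 2.031^(2/3) × √0.00063 = 3.097 m/s. Hydraulic depth D_h = A/T = 33.4/7.34 = 4.55 m.
Froude number Fr = V/√(g·D_h) = 3.097/√(9.81×4.55) = 0.464, which is less than 1, so the flow is subcritical.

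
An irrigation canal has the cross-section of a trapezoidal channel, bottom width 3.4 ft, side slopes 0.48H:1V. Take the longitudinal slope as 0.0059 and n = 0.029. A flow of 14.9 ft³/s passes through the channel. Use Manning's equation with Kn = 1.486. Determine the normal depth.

y_n = 1.15 ft

Manning's equation rearranged: A R^(2/3) = nQ / (1.486·√S) = 0.029 × 14.9 / (1.486 × √0.0059) = 3.786.
At y = 0.957 ft: A R^(2/3) = 2.824 — short.
At y = 1.29 ft: A R^(2/3) = 4.572 — over.
At y = 1.15 ft: A R^(2/3) = 3.797 — matches.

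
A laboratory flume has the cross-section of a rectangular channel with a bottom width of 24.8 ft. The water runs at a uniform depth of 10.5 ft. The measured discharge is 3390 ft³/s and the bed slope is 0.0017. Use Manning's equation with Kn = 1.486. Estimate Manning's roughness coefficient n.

Flow area A = b·y = 24.8 × 10.5 = 260.4 ft². Wetted perimeter P = b + 2y = 24.8 + 2×10.5 = 45.8 ft.
Hydraulic radius R = A/P = 260.4/45.8 = 5.686 ft.
Rearranging Manning's equation: n = (1.486/Q) A R^(2/3) S^(1/2) = (1.486/3390) × 260.4 × 5.686^(2/3) × √0.0017 = 0.015.

n = 0.015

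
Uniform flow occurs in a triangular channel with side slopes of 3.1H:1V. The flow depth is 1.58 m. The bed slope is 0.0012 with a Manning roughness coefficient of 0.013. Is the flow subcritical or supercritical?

For a triangular section with side slope z = 3.1: A = zy² = 3.1×1.58² = 7.739 m²; P = 2y√(1+z²) = 2×1.58×3.257 = 10.29 m.
Hydraulic radius R = A/P = 7.739/10.29 = 0.7518 m.
V = (1/n) R^(2/3) √S = (1/0.013) × 0.7518^(2/3) × √0.0012 = 2.203 m/s. Hydraulic depth D_h = A/T = 7.739/9.796 = 0.79 m.
Froude number Fr = V/√(g·D_h) = 2.203/√(9.81×0.79) = 0.791, which is less than 1, so the flow is subcritical.

subcritical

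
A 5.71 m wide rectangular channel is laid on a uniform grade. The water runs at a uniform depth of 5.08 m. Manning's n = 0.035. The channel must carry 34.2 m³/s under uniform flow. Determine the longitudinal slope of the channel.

S = 0.000762

Flow area A = b·y = 5.71 × 5.08 = 29.01 m². Wetted perimeter P = b + 2y = 5.71 + 2×5.08 = 15.87 m.
Hydraulic radius R = A/P = 29.01/15.87 = 1.828 m.
From Manning's equation, S = [nQ / (1 A R^(2/3))]² = [0.035 × 34.2 / (1 × 29.01 × 1.828^(2/3))]² = 0.000762.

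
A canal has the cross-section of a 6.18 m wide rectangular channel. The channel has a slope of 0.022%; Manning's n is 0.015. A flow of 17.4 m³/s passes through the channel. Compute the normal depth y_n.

Manning's equation rearranged: A R^(2/3) = nQ / (1·√S) = 0.015 × 17.4 / (√0.00022) = 17.6.
Try y = 1.61 m: A R^(2/3) = 10.33 — low.
Try y = 2.98 m: A R^(2/3) = 24.31 — high.
Try y = 2.35 m: A R^(2/3) = 17.61 — close enough.

y_n = 2.35 m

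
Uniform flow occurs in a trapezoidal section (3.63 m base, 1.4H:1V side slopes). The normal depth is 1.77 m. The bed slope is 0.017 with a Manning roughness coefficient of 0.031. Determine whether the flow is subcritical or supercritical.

With bottom width b = 3.63 m and side slope z = 1.4: A = (b + zy)y = (3.63 + 1.4×1.77)×1.77 = 10.81 m²; P = b + 2y√(1+z²) = 3.63 + 2×1.77×1.72 = 9.72 m.
Hydraulic radius R = A/P = 10.81/9.72 = 1.112 m.
V = (1/n) R^(2/3) √S = (1/0.031) × 1.112^(2/3) × √0.017 = 4.515 m/s. Hydraulic depth D_h = A/T = 10.81/8.586 = 1.259 m.
Froude number Fr = V/√(g·D_h) = 4.515/√(9.81×1.259) = 1.28, which is greater than 1, so the flow is supercritical.

supercritical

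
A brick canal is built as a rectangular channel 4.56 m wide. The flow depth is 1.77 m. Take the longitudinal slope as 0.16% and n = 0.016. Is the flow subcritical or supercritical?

Flow area A = b·y = 4.56 × 1.77 = 8.071 m². Wetted perimeter P = b + 2y = 4.56 + 2×1.77 = 8.1 m.
Hydraulic radius R = A/P = 8.071/8.1 = 0.9964 m.
V = (1/n) R^(2/3) √S = (1/0.016) × 0.9964^(2/3) × √0.0016 = 2.494 m/s. Hydraulic depth D_h = A/T = 8.071/4.56 = 1.77 m.
Froude number Fr = V/√(g·D_h) = 2.494/√(9.81×1.77) = 0.599, which is less than 1, so the flow is subcritical.

subcritical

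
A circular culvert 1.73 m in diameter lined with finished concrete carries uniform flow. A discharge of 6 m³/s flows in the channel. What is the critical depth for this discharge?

y_c = 1.23 m

At critical depth, Q² T / (g A³) = 1, i.e. A³/T = Q²/g = 6²/9.81 = 3.67.
At y = 1.02 m: A³/T = 1.762 — short.
At y = 1.45 m: A³/T = 7.307 — over.
At y = 1.23 m: A³/T = 3.641 — ≈ 3.67.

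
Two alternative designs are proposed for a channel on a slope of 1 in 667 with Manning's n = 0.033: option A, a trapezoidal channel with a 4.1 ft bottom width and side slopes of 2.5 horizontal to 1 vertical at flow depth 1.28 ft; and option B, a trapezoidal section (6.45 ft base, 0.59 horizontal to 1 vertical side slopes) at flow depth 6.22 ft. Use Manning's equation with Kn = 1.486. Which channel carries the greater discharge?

Channel A: With bottom width b = 4.1 ft and side slope z = 2.5: A = (b + zy)y = (4.1 + 2.5×1.28)×1.28 = 9.344 ft²; P = b + 2y√(1+z²) = 4.1 + 2×1.28×2.693 = 10.99 ft. Hydraulic radius R = A/P = 9.344/10.99 = 0.85 ft. Q_A = (1.486/0.033)·9.344·0.85^(2/3)·√0.001499 = 14.62 ft³/s.
Channel B: With bottom width b = 6.45 ft and side slope z = 0.59: A = (b + zy)y = (6.45 + 0.59×6.22)×6.22 = 62.95 ft²; P = b + 2y√(1+z²) = 6.45 + 2×6.22×1.161 = 20.89 ft. Hydraulic radius R = A/P = 62.95/20.89 = 3.013 ft. Q_B = (1.486/0.033)·62.95·3.013^(2/3)·√0.001499 = 228.9 ft³/s.
Q_A = 14.62 ft³/s vs Q_B = 228.9 ft³/s, so channel B carries more.

channel B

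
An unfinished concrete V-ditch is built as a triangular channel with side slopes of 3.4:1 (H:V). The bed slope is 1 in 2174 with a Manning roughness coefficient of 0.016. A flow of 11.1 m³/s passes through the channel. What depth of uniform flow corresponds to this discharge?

y_n = 1.68 m

Manning's equation rearranged: A R^(2/3) = nQ / (1·√S) = 0.016 × 11.1 / (√0.00046) = 8.281.
At y = 1.39 m: A R^(2/3) = 5.014 — too small.
At y = 1.85 m: A R^(2/3) = 10.75 — too large.
At y = 1.68 m: A R^(2/3) = 8.31 — ≈ 8.281.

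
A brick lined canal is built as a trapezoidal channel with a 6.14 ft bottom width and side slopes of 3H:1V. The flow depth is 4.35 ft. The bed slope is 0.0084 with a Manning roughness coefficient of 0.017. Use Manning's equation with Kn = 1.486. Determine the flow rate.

With bottom width b = 6.14 ft and side slope z = 3: A = (b + zy)y = (6.14 + 3×4.35)×4.35 = 83.48 ft²; P = b + 2y√(1+z²) = 6.14 + 2×4.35×3.162 = 33.65 ft.
Hydraulic radius R = A/P = 83.48/33.65 = 2.481 ft.
Manning's equation: Q = (1.486/n) A R^(2/3) S^(1/2) = (1.486/0.017) × 83.48 × 2.481^(2/3) × 0.0084^(1/2) = 1230 ft³/s.

Q = 1230 ft³/s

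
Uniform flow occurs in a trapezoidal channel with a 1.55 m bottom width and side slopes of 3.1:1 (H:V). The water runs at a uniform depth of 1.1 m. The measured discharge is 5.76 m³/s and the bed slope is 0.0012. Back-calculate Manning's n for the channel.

With bottom width b = 1.55 m and side slope z = 3.1: A = (b + zy)y = (1.55 + 3.1×1.1)×1.1 = 5.456 m²; P = b + 2y√(1+z²) = 1.55 + 2×1.1×3.257 = 8.716 m.
Hydraulic radius R = A/P = 5.456/8.716 = 0.626 m.
Rearranging Manning's equation: n = (1/Q) A R^(2/3) S^(1/2) = (1/5.76) × 5.456 × 0.626^(2/3) × √0.0012 = 0.024.

n = 0.024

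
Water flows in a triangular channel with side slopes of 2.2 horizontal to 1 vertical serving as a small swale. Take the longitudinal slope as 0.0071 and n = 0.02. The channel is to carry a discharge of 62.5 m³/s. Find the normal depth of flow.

Manning's equation rearranged: A R^(2/3) = nQ / (1·√S) = 0.02 × 62.5 / (√0.0071) = 14.83.
At y = 1.89 m: A R^(2/3) = 7.109 — low.
At y = 2.49 m: A R^(2/3) = 14.83 — ≈ 14.83.

y_n = 2.49 m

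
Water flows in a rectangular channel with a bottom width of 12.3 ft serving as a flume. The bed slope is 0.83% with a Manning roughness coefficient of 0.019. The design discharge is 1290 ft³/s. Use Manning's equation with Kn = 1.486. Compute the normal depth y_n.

y_n = 6.75 ft

Manning's equation rearranged: A R^(2/3) = nQ / (1.486·√S) = 0.019 × 1290 / (1.486 × √0.0083) = 181.
Trying y = 6.03 ft: A R^(2/3) = 155.8 — too small.
Trying y = 7.45 ft: A R^(2/3) = 205.9 — too large.
Trying y = 6.75 ft: A R^(2/3) = 181 — ≈ 181.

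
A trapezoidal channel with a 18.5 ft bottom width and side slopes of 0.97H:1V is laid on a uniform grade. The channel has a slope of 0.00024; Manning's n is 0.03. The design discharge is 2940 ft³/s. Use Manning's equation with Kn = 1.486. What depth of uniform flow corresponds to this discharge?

Manning's equation rearranged: A R^(2/3) = nQ / (1.486·√S) = 0.03 × 2940 / (1.486 × √0.00024) = 3831.
At y = 25 ft: A R^(2/3) = 5640 — high.
At y = 20.7 ft: A R^(2/3) = 3825 — matches.

y_n = 20.7 ft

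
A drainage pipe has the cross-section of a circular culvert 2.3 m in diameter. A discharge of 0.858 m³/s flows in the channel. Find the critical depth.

y_c = 0.415 m

At critical depth, Q² T / (g A³) = 1, i.e. A³/T = Q²/g = 0.858²/9.81 = 0.07504.
Try y = 0.298 m: A³/T = 0.0204 — too small.
Try y = 0.479 m: A³/T = 0.1318 — too large.
Try y = 0.415 m: A³/T = 0.07513 — close enough.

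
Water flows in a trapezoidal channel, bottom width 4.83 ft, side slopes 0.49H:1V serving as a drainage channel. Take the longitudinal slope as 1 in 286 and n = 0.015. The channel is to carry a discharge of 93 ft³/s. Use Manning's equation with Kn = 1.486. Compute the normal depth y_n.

y_n = 2.21 ft

Manning's equation rearranged: A R^(2/3) = nQ / (1.486·√S) = 0.015 × 93 / (1.486 × √0.003497) = 15.88.
Trying y = 2.76 ft: A R^(2/3) = 22.9 — over.
Trying y = 1.63 ft: A R^(2/3) = 9.684 — short.
Trying y = 2.21 ft: A R^(2/3) = 15.88 — matches.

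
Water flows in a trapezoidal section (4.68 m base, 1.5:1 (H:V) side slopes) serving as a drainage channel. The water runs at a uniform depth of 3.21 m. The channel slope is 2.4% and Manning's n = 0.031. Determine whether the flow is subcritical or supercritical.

With bottom width b = 4.68 m and side slope z = 1.5: A = (b + zy)y = (4.68 + 1.5×3.21)×3.21 = 30.48 m²; P = b + 2y√(1+z²) = 4.68 + 2×3.21×1.803 = 16.25 m.
Hydraulic radius R = A/P = 30.48/16.25 = 1.875 m.
V = (1/n) R^(2/3) √S = (1/0.031) × 1.875^(2/3) × √0.024 = 7.599 m/s. Hydraulic depth D_h = A/T = 30.48/14.31 = 2.13 m.
Froude number Fr = V/√(g·D_h) = 7.599/√(9.81×2.13) = 1.66, which is greater than 1, so the flow is supercritical.

supercritical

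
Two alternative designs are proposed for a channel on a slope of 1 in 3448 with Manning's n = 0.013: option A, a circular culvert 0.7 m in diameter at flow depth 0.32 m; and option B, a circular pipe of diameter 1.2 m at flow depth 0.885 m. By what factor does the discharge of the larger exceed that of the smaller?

Channel A: For a circular section of diameter D = 0.7 m at depth y = 0.32 m, the central angle is θ = 2 arccos(1 − 2y/D) = 2.97 rad. Then A = (D²/8)(θ − sin θ) = 0.1714 m² and P = Dθ/2 = 1.039 m. Hydraulic radius R = A/P = 0.1714/1.039 = 0.1649 m. Q_A = (1/0.013)·0.1714·0.1649^(2/3)·√0.00029 = 0.06755 m³/s.
Channel B: For a circular section of diameter D = 1.2 m at depth y = 0.885 m, the central angle is θ = 2 arccos(1 − 2y/D) = 4.132 rad. Then A = (D²/8)(θ − sin θ) = 0.8942 m² and P = Dθ/2 = 2.479 m. Hydraulic radius R = A/P = 0.8942/2.479 = 0.3607 m. Q_B = (1/0.013)·0.8942·0.3607^(2/3)·√0.00029 = 0.5935 m³/s.
The larger discharge is 0.5935 m³/s and the smaller is 0.06755 m³/s; the ratio is 8.79.

8.79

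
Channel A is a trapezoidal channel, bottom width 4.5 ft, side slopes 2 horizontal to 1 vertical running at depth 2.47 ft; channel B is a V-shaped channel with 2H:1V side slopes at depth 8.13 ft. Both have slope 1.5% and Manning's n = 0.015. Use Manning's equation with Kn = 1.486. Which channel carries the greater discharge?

channel B

Channel A: With bottom width b = 4.5 ft and side slope z = 2: A = (b + zy)y = (4.5 + 2×2.47)×2.47 = 23.32 ft²; P = b + 2y√(1+z²) = 4.5 + 2×2.47×2.236 = 15.55 ft. Hydraulic radius R = A/P = 23.32/15.55 = 1.5 ft. Q_A = (1.486/0.015)·23.32·1.5^(2/3)·√0.015 = 370.7 ft³/s.
Channel B: For a triangular section with side slope z = 2: A = zy² = 2×8.13² = 132.2 ft²; P = 2y√(1+z²) = 2×8.13×2.236 = 36.36 ft. Hydraulic radius R = A/P = 132.2/36.36 = 3.636 ft. Q_B = (1.486/0.015)·132.2·3.636^(2/3)·√0.015 = 3792 ft³/s.
Q_A = 370.7 ft³/s vs Q_B = 3792 ft³/s, so channel B carries more.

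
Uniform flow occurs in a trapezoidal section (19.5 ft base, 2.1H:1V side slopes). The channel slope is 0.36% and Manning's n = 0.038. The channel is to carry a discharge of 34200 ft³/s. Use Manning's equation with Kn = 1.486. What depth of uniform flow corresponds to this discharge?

Manning's equation rearranged: A R^(2/3) = nQ / (1.486·√S) = 0.038 × 34200 / (1.486 × √0.0036) = 14580.
At y = 21.6 ft: A R^(2/3) = 7211 — low.
At y = 29.3 ft: A R^(2/3) = 14590 — close enough.

y_n = 29.3 ft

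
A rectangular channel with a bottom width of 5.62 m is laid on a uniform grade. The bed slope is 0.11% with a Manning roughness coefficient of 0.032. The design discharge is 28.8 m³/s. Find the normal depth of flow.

Manning's equation rearranged: A R^(2/3) = nQ / (1·√S) = 0.032 × 28.8 / (√0.0011) = 27.79.
At y = 4.04 m: A R^(2/3) = 31.8 — too large.
At y = 2.94 m: A R^(2/3) = 21.04 — too small.
At y = 3.64 m: A R^(2/3) = 27.82 — close enough.

y_n = 3.64 m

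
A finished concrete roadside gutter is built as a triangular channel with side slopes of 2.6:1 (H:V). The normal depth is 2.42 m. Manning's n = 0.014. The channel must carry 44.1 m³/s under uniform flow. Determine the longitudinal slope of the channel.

For a triangular section with side slope z = 2.6: A = zy² = 2.6×2.42² = 15.23 m²; P = 2y√(1+z²) = 2×2.42×2.786 = 13.48 m.
Hydraulic radius R = A/P = 15.23/13.48 = 1.129 m.
From Manning's equation, S = [nQ / (1 A R^(2/3))]² = [0.014 × 44.1 / (1 × 15.23 × 1.129^(2/3))]² = 0.0014.

S = 0.0014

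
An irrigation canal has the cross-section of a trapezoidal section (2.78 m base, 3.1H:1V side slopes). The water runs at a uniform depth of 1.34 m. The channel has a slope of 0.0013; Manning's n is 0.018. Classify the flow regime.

subcritical

With bottom width b = 2.78 m and side slope z = 3.1: A = (b + zy)y = (2.78 + 3.1×1.34)×1.34 = 9.292 m²; P = b + 2y√(1+z²) = 2.78 + 2×1.34×3.257 = 11.51 m.
Hydraulic radius R = A/P = 9.292/11.51 = 0.8073 m.
V = (1/n) R^(2/3) √S = (1/0.018) × 0.8073^(2/3) × √0.0013 = 1.737 m/s. Hydraulic depth D_h = A/T = 9.292/11.09 = 0.838 m.
Froude number Fr = V/√(g·D_h) = 1.737/√(9.81×0.838) = 0.606, which is less than 1, so the flow is subcritical.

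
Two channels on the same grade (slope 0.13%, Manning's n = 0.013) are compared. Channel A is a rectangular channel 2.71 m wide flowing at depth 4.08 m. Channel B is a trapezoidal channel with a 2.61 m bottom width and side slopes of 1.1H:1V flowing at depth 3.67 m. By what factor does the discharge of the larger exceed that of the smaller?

3.23

Channel A: Flow area A = b·y = 2.71 × 4.08 = 11.06 m². Wetted perimeter P = b + 2y = 2.71 + 2×4.08 = 10.87 m. Hydraulic radius R = A/P = 11.06/10.87 = 1.017 m. Q_A = (1/0.013)·11.06·1.017^(2/3)·√0.0013 = 31.02 m³/s.
Channel B: With bottom width b = 2.61 m and side slope z = 1.1: A = (b + zy)y = (2.61 + 1.1×3.67)×3.67 = 24.39 m²; P = b + 2y√(1+z²) = 2.61 + 2×3.67×1.487 = 13.52 m. Hydraulic radius R = A/P = 24.39/13.52 = 1.804 m. Q_B = (1/0.013)·24.39·1.804^(2/3)·√0.0013 = 100.3 m³/s.
The larger discharge is 100.3 m³/s and the smaller is 31.02 m³/s; the ratio is 3.23.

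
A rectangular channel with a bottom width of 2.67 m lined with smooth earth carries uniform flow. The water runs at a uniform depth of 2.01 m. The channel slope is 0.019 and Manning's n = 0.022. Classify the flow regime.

supercritical

Flow area A = b·y = 2.67 × 2.01 = 5.367 m². Wetted perimeter P = b + 2y = 2.67 + 2×2.01 = 6.69 m.
Hydraulic radius R = A/P = 5.367/6.69 = 0.8022 m.
V = (1/n) R^(2/3) √S = (1/0.022) × 0.8022^(2/3) × √0.019 = 5.409 m/s. Hydraulic depth D_h = A/T = 5.367/2.67 = 2.01 m.
Froude number Fr = V/√(g·D_h) = 5.409/√(9.81×2.01) = 1.22, which is greater than 1, so the flow is supercritical.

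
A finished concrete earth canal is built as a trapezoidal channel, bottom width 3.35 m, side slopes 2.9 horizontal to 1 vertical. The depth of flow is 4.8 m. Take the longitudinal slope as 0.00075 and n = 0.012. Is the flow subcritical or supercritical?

subcritical

With bottom width b = 3.35 m and side slope z = 2.9: A = (b + zy)y = (3.35 + 2.9×4.8)×4.8 = 82.9 m²; P = b + 2y√(1+z²) = 3.35 + 2×4.8×3.068 = 32.8 m.
Hydraulic radius R = A/P = 82.9/32.8 = 2.527 m.
V = (1/n) R^(2/3) √S = (1/0.012) × 2.527^(2/3) × √0.00075 = 4.234 m/s. Hydraulic depth D_h = A/T = 82.9/31.19 = 2.658 m.
Froude number Fr = V/√(g·D_h) = 4.234/√(9.81×2.658) = 0.829, which is less than 1, so the flow is subcritical.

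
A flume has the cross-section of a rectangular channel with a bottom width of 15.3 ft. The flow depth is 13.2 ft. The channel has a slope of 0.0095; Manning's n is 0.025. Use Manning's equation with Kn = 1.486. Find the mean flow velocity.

V = 16.6 ft/s

Flow area A = b·y = 15.3 × 13.2 = 202 ft². Wetted perimeter P = b + 2y = 15.3 + 2×13.2 = 41.7 ft.
Hydraulic radius R = A/P = 202/41.7 = 4.843 ft.
From Manning's equation, V = (1.486/n) R^(2/3) S^(1/2) = (1.486/0.025) × 4.843^(2/3) × 0.0095^(1/2) = 16.6 ft/s.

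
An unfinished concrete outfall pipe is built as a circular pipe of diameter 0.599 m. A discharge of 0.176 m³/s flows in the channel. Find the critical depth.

At critical depth, Q² T / (g A³) = 1, i.e. A³/T = Q²/g = 0.176²/9.81 = 0.003158.
Try y = 0.212 m: A³/T = 0.001241 — too small.
Try y = 0.307 m: A³/T = 0.005133 — too large.
Try y = 0.27 m: A³/T = 0.003142 — ≈ 0.003158.

y_c = 0.27 m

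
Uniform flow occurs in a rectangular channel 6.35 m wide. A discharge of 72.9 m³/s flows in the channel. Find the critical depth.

For a rectangular channel, critical depth y_c = (q²/g)^(1/3) where q = Q/b = 72.9/6.35 = 11.48 m²/s.
So y_c = (11.48²/9.81)^(1/3) = 2.38 m.

y_c = 2.38 m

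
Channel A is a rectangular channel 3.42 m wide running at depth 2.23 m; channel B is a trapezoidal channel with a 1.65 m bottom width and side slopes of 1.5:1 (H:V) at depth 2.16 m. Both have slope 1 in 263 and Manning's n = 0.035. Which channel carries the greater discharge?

channel B

Channel A: Flow area A = b·y = 3.42 × 2.23 = 7.627 m². Wetted perimeter P = b + 2y = 3.42 + 2×2.23 = 7.88 m. Hydraulic radius R = A/P = 7.627/7.88 = 0.9678 m. Q_A = (1/0.035)·7.627·0.9678^(2/3)·√0.003802 = 13.15 m³/s.
Channel B: With bottom width b = 1.65 m and side slope z = 1.5: A = (b + zy)y = (1.65 + 1.5×2.16)×2.16 = 10.56 m²; P = b + 2y√(1+z²) = 1.65 + 2×2.16×1.803 = 9.438 m. Hydraulic radius R = A/P = 10.56/9.438 = 1.119 m. Q_B = (1/0.035)·10.56·1.119^(2/3)·√0.003802 = 20.06 m³/s.
Q_A = 13.15 m³/s vs Q_B = 20.06 m³/s, so channel B carries more.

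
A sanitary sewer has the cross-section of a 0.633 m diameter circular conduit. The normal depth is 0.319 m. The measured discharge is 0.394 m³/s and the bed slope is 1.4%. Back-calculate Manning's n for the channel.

n = 0.014

For a circular section of diameter D = 0.633 m at depth y = 0.319 m, the central angle is θ = 2 arccos(1 − 2y/D) = 3.157 rad. Then A = (D²/8)(θ − sin θ) = 0.1589 m² and P = Dθ/2 = 0.9993 m.
Hydraulic radius R = A/P = 0.1589/0.9993 = 0.159 m.
Rearranging Manning's equation: n = (1/Q) A R^(2/3) S^(1/2) = (1/0.394) × 0.1589 × 0.159^(2/3) × √0.014 = 0.014.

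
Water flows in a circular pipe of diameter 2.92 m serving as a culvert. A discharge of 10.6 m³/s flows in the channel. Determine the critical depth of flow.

y_c = 1.42 m

At critical depth, Q² T / (g A³) = 1, i.e. A³/T = Q²/g = 10.6²/9.81 = 11.45.
Trying y = 1.59 m: A³/T = 17.81 — high.
Trying y = 1.25 m: A³/T = 7.097 — low.
Trying y = 1.42 m: A³/T = 11.56 — ≈ 11.45.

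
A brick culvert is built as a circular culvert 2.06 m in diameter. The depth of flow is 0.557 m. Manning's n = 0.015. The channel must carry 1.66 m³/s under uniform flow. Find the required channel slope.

S = 0.00529

For a circular section of diameter D = 2.06 m at depth y = 0.557 m, the central angle is θ = 2 arccos(1 − 2y/D) = 2.187 rad. Then A = (D²/8)(θ − sin θ) = 0.7275 m² and P = Dθ/2 = 2.253 m.
Hydraulic radius R = A/P = 0.7275/2.253 = 0.3229 m.
From Manning's equation, S = [nQ / (1 A R^(2/3))]² = [0.015 × 1.66 / (1 × 0.7275 × 0.3229^(2/3))]² = 0.00529.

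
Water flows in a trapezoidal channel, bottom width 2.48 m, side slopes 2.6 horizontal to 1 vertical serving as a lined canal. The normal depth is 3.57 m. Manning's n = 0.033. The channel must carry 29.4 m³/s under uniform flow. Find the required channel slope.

With bottom width b = 2.48 m and side slope z = 2.6: A = (b + zy)y = (2.48 + 2.6×3.57)×3.57 = 41.99 m²; P = b + 2y√(1+z²) = 2.48 + 2×3.57×2.786 = 22.37 m.
Hydraulic radius R = A/P = 41.99/22.37 = 1.877 m.
From Manning's equation, S = [nQ / (1 A R^(2/3))]² = [0.033 × 29.4 / (1 × 41.99 × 1.877^(2/3))]² = 0.000231.

S = 0.000231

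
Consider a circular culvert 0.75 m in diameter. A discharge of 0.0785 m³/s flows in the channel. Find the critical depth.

y_c = 0.167 m

At critical depth, Q² T / (g A³) = 1, i.e. A³/T = Q²/g = 0.0785²/9.81 = 0.0006282.
Try y = 0.128 m: A³/T = 0.0002226 — short.
Try y = 0.203 m: A³/T = 0.001351 — over.
Try y = 0.167 m: A³/T = 0.0006313 — close enough.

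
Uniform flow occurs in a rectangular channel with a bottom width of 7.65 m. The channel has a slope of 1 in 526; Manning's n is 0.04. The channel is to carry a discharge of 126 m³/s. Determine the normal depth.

y_n = 8.01 m

Manning's equation rearranged: A R^(2/3) = nQ / (1·√S) = 0.04 × 126 / (√0.001901) = 115.6.
Try y = 5.72 m: A R^(2/3) = 76.07 — short.
Try y = 9.39 m: A R^(2/3) = 139.9 — over.
Try y = 8.01 m: A R^(2/3) = 115.5 — matches.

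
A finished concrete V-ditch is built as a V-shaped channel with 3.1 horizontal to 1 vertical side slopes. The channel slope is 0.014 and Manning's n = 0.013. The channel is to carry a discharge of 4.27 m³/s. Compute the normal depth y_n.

Manning's equation rearranged: A R^(2/3) = nQ / (1·√S) = 0.013 × 4.27 / (√0.014) = 0.4691.
Try y = 0.494 m: A R^(2/3) = 0.2881 — short.
Try y = 0.693 m: A R^(2/3) = 0.7106 — over.
Try y = 0.593 m: A R^(2/3) = 0.469 — matches.

y_n = 0.593 m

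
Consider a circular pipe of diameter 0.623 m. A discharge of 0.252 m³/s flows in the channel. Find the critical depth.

At critical depth, Q² T / (g A³) = 1, i.e. A³/T = Q²/g = 0.252²/9.81 = 0.006473.
Try y = 0.266 m: A³/T = 0.003107 — too small.
Try y = 0.322 m: A³/T = 0.006451 — matches.

y_c = 0.322 m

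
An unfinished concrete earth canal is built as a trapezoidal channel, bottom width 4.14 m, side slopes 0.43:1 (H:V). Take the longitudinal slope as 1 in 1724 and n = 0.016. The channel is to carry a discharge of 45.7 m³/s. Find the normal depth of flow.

y_n = 3.68 m

Manning's equation rearranged: A R^(2/3) = nQ / (1·√S) = 0.016 × 45.7 / (√0.00058) = 30.36.
Trying y = 3.19 m: A R^(2/3) = 23.91 — too small.
Trying y = 3.68 m: A R^(2/3) = 30.38 — close enough.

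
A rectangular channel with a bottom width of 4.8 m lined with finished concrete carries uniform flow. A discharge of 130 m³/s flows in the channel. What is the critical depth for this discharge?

y_c = 4.21 m

For a rectangular channel, critical depth y_c = (q²/g)^(1/3) where q = Q/b = 130/4.8 = 27.08 m²/s.
So y_c = (27.08²/9.81)^(1/3) = 4.21 m.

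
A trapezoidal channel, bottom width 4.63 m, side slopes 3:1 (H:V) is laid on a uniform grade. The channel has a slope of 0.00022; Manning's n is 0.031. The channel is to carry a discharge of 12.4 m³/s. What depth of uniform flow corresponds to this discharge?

y_n = 2.06 m

Manning's equation rearranged: A R^(2/3) = nQ / (1·√S) = 0.031 × 12.4 / (√0.00022) = 25.92.
At y = 1.41 m: A R^(2/3) = 11.84 — low.
At y = 2.33 m: A R^(2/3) = 33.85 — high.
At y = 2.06 m: A R^(2/3) = 25.99 — matches.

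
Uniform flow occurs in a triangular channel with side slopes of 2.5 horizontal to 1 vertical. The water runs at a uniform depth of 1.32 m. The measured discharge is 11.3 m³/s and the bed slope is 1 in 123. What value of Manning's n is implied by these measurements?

For a triangular section with side slope z = 2.5: A = zy² = 2.5×1.32² = 4.356 m²; P = 2y√(1+z²) = 2×1.32×2.693 = 7.108 m.
Hydraulic radius R = A/P = 4.356/7.108 = 0.6128 m.
Rearranging Manning's equation: n = (1/Q) A R^(2/3) S^(1/2) = (1/11.3) × 4.356 × 0.6128^(2/3) × √0.00813 = 0.0251.

n = 0.0251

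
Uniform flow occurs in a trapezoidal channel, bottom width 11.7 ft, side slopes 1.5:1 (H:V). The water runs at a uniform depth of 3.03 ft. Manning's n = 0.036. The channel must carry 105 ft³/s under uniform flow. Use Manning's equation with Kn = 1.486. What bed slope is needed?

S = 0.000947

With bottom width b = 11.7 ft and side slope z = 1.5: A = (b + zy)y = (11.7 + 1.5×3.03)×3.03 = 49.22 ft²; P = b + 2y√(1+z²) = 11.7 + 2×3.03×1.803 = 22.62 ft.
Hydraulic radius R = A/P = 49.22/22.62 = 2.176 ft.
From Manning's equation, S = [nQ / (1.486 A R^(2/3))]² = [0.036 × 105 / (1.486 × 49.22 × 2.176^(2/3))]² = 0.000947.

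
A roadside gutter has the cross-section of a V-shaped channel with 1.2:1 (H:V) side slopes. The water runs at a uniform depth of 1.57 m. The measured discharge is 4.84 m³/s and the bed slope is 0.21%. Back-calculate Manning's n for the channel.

For a triangular section with side slope z = 1.2: A = zy² = 1.2×1.57² = 2.958 m²; P = 2y√(1+z²) = 2×1.57×1.562 = 4.905 m.
Hydraulic radius R = A/P = 2.958/4.905 = 0.6031 m.
Rearranging Manning's equation: n = (1/Q) A R^(2/3) S^(1/2) = (1/4.84) × 2.958 × 0.6031^(2/3) × √0.0021 = 0.02.

n = 0.02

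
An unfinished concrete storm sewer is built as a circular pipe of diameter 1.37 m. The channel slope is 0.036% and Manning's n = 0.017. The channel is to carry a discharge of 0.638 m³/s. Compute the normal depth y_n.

y_n = 0.92 m

Manning's equation rearranged: A R^(2/3) = nQ / (1·√S) = 0.017 × 0.638 / (√0.00036) = 0.5716.
At y = 1.04 m: A R^(2/3) = 0.6672 — too large.
At y = 0.778 m: A R^(2/3) = 0.4449 — too small.
At y = 0.92 m: A R^(2/3) = 0.5714 — matches.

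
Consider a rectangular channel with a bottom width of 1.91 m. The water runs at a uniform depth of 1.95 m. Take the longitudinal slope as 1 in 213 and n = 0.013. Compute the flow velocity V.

V = 3.92 m/s

Flow area A = b·y = 1.91 × 1.95 = 3.724 m². Wetted perimeter P = b + 2y = 1.91 + 2×1.95 = 5.81 m.
Hydraulic radius R = A/P = 3.724/5.81 = 0.641 m.
From Manning's equation, V = (1/n) R^(2/3) S^(1/2) = (1/0.013) × 0.641^(2/3) × 0.004695^(1/2) = 3.92 m/s.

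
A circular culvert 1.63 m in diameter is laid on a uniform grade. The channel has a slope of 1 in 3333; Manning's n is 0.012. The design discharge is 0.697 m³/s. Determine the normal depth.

Manning's equation rearranged: A R^(2/3) = nQ / (1·√S) = 0.012 × 0.697 / (√0.0003) = 0.4829.
At y = 0.851 m: A R^(2/3) = 0.6167 — over.
At y = 0.629 m: A R^(2/3) = 0.3618 — short.
At y = 0.738 m: A R^(2/3) = 0.4829 — ≈ 0.4829.

y_n = 0.738 m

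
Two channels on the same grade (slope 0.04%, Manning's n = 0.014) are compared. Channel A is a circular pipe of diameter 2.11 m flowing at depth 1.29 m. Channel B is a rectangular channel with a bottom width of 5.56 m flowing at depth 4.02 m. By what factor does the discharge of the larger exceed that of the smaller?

Channel A: For a circular section of diameter D = 2.11 m at depth y = 1.29 m, the central angle is θ = 2 arccos(1 − 2y/D) = 3.591 rad. Then A = (D²/8)(θ − sin θ) = 2.24 m² and P = Dθ/2 = 3.788 m. Hydraulic radius R = A/P = 2.24/3.788 = 0.5913 m. Q_A = (1/0.014)·2.24·0.5913^(2/3)·√0.0004 = 2.254 m³/s.
Channel B: Flow area A = b·y = 5.56 × 4.02 = 22.35 m². Wetted perimeter P = b + 2y = 5.56 + 2×4.02 = 13.6 m. Hydraulic radius R = A/P = 22.35/13.6 = 1.643 m. Q_B = (1/0.014)·22.35·1.643^(2/3)·√0.0004 = 44.47 m³/s.
The larger discharge is 44.47 m³/s and the smaller is 2.254 m³/s; the ratio is 19.7.

19.7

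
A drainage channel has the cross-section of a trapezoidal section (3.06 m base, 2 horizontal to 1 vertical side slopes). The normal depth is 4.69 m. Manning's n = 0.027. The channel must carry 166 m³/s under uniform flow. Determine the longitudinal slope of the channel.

With bottom width b = 3.06 m and side slope z = 2: A = (b + zy)y = (3.06 + 2×4.69)×4.69 = 58.34 m²; P = b + 2y√(1+z²) = 3.06 + 2×4.69×2.236 = 24.03 m.
Hydraulic radius R = A/P = 58.34/24.03 = 2.428 m.
From Manning's equation, S = [nQ / (1 A R^(2/3))]² = [0.027 × 166 / (1 × 58.34 × 2.428^(2/3))]² = 0.00181.

S = 0.00181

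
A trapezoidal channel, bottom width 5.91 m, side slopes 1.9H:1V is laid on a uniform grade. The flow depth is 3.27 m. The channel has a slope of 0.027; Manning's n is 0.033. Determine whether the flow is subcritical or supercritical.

supercritical

With bottom width b = 5.91 m and side slope z = 1.9: A = (b + zy)y = (5.91 + 1.9×3.27)×3.27 = 39.64 m²; P = b + 2y√(1+z²) = 5.91 + 2×3.27×2.147 = 19.95 m.
Hydraulic radius R = A/P = 39.64/19.95 = 1.987 m.
V = (1/n) R^(2/3) √S = (1/0.033) × 1.987^(2/3) × √0.027 = 7.87 m/s. Hydraulic depth D_h = A/T = 39.64/18.34 = 2.162 m.
Froude number Fr = V/√(g·D_h) = 7.87/√(9.81×2.162) = 1.71, which is greater than 1, so the flow is supercritical.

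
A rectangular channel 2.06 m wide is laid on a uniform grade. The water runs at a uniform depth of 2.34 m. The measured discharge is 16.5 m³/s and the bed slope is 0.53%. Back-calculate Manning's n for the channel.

n = 0.017

Flow area A = b·y = 2.06 × 2.34 = 4.82 m². Wetted perimeter P = b + 2y = 2.06 + 2×2.34 = 6.74 m.
Hydraulic radius R = A/P = 4.82/6.74 = 0.7152 m.
Rearranging Manning's equation: n = (1/Q) A R^(2/3) S^(1/2) = (1/16.5) × 4.82 × 0.7152^(2/3) × √0.0053 = 0.017.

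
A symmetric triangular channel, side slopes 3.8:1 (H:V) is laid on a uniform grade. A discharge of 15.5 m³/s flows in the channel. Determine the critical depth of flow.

y_c = 1.28 m

At critical depth, Q² T / (g A³) = 1, i.e. A³/T = Q²/g = 15.5²/9.81 = 24.49.
At y = 0.984 m: A³/T = 6.661 — low.
At y = 1.28 m: A³/T = 24.81 — close enough.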